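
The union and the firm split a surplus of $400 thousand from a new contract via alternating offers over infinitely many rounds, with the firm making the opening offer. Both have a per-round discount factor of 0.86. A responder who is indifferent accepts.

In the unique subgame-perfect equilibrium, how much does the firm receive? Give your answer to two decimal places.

215.05

In a stationary SPE each proposer offers the other exactly their discounted continuation value.
If the firm keeps x when proposing and the union keeps y when proposing, then x = 400 − 0.86y and y = 400 − 0.86x.
Solving: x = 400(1 − 0.86) / (1 − 0.86·0.86) = 56 / 0.2604 ≈ 215.0538.
The union gets 400 − 215.0538 ≈ 184.9462.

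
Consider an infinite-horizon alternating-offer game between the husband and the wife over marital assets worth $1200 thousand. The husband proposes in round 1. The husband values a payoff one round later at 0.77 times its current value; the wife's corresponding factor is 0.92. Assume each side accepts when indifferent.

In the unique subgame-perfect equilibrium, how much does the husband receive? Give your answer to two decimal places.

Let x be the husband's share when the husband proposes and y be the wife's share when the wife proposes.
The wife accepts iff offered ≥ 0.92·y, so x = 1200 − 0.92y. Symmetrically y = 1200 − 0.77x.
Substituting: x = 1200 − 0.92(1200 − 0.77x), giving x(1 − 0.77·0.92) = 1200(1 − 0.92).
So x = 1200 × 0.08 / 0.2916 ≈ 329.2181, and the wife receives 1200 − x ≈ 870.7819.

329.22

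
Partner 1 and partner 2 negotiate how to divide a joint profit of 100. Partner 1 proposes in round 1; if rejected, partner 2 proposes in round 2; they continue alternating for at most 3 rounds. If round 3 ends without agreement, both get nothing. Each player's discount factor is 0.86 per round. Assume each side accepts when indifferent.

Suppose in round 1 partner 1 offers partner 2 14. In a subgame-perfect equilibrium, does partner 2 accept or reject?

Round 3 (partner 1 proposes): partner 2 will accept anything ≥ 0, so partner 1 offers 0 and keeps 100.
Round 2 (partner 2 proposes): partner 1 can get 100 next round, worth 0.86 × 100 = 86 now. Partner 2 offers 86 and keeps 100 − 86 = 14.
So by rejecting in round 1, partner 2 gets 14 next round, worth 0.86 × 14 = 12.04 now.
Offer 14 ≥ 12.04, so partner 2 accepts.

Accept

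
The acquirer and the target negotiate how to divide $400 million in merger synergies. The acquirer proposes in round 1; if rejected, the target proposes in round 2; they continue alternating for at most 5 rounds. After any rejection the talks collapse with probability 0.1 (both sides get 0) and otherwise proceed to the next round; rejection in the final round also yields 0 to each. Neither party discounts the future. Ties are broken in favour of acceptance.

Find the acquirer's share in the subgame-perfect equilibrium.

334.84

Round 5 (the acquirer proposes): rejection yields 0 for the target; the acquirer offers 0 and keeps 400.
Round 4 (the target proposes): rejecting gives the acquirer an expected 0.9 × 400 = 360; the target offers that and keeps 40.
Round 3 (the acquirer proposes): rejecting gives the target an expected 0.9 × 40 = 36. The acquirer offers 36 and keeps 400 − 36 = 364.
Round 2 (the target proposes): rejecting gives the acquirer an expected 0.9 × 364 = 327.6. The target offers 327.6 and keeps 400 − 327.6 = 72.4.
Round 1 (the acquirer proposes): rejecting gives the target an expected 0.9 × 72.4 = 65.16. The acquirer offers 65.16 and keeps 400 − 65.16 = 334.84.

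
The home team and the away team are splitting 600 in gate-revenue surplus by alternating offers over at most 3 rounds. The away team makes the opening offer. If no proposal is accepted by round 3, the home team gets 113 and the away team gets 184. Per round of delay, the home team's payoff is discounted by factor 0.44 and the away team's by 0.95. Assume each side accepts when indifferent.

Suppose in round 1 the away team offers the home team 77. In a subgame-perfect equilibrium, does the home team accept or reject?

Round 3 (the away team proposes): the home team gets 113 if talks fail, so the away team offers 113 and keeps 487.
Round 2 (the home team proposes): the away team can get 487 next round, worth 0.95 × 487 = 462.65 now; the home team offers that and keeps 137.35.
So by rejecting in round 1, the home team gets 137.35 next round, worth 0.44 × 137.35 = 60.434 now.
Offer 77 ≥ 60.434, so the home team accepts.

Accept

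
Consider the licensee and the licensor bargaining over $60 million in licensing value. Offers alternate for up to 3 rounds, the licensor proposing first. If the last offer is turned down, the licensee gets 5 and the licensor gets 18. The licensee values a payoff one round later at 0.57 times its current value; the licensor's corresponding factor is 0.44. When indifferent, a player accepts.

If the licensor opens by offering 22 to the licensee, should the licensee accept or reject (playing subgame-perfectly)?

Accept

Round 3 (the licensor proposes): the licensee gets 5 if talks fail, so the licensor offers 5 and keeps 55.
Round 2 (the licensee proposes): the licensor can get 55 next round, worth 0.44 × 55 = 24.2 now, so the licensee offers 24.2, keeping 35.8.
So by rejecting in round 1, the licensee gets 35.8 next round, worth 0.57 × 35.8 = 20.406 now.
Offer 22 ≥ 20.406, so the licensee accepts.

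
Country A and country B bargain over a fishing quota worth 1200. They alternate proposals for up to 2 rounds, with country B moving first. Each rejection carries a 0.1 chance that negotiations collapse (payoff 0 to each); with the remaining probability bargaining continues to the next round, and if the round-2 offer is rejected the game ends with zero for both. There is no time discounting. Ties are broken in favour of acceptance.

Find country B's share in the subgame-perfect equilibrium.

Round 2 (country A proposes): rejection yields 0 for country B; country A offers 0 and keeps 1200.
Round 1 (country B proposes): rejecting gives country A an expected 0.9 × 1200 = 1080, so country B offers 1080, keeping 120.

120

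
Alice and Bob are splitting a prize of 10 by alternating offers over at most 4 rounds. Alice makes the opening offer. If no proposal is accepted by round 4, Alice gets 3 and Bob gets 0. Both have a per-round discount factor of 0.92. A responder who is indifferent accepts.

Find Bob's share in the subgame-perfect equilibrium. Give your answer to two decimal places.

By backward induction:
Round 4 (Bob proposes): Alice gets 3 if talks fail, so Bob offers 3 and keeps 7.
Round 3 (Alice proposes): Bob can get 7 next round, worth 0.92 × 7 = 6.44 now. Alice offers 6.44 and keeps 10 − 6.44 = 3.56.
Round 2 (Bob proposes): Alice can get 3.56 next round, worth 0.92 × 3.56 = 3.2752 now; Bob offers that and keeps 6.7248.
Round 1 (Alice proposes): Bob can get 6.7248 next round, worth 0.92 × 6.7248 = 6.186816 now, so Alice offers 6.186816, keeping 3.813184.

6.19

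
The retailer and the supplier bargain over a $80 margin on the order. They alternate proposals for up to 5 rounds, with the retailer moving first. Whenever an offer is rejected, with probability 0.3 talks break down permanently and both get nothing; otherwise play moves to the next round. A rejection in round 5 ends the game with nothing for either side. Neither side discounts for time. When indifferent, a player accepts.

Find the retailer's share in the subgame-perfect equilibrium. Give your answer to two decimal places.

54.97

Round 5 (the retailer proposes): the supplier will accept anything ≥ 0, so the retailer offers 0 and keeps 80.
Round 4 (the supplier proposes): rejecting gives the retailer an expected 0.7 × 80 = 56, so the supplier offers 56, keeping 24.
Round 3 (the retailer proposes): rejecting gives the supplier an expected 0.7 × 24 = 16.8, so the retailer offers 16.8, keeping 63.2.
Round 2 (the supplier proposes): rejecting gives the retailer an expected 0.7 × 63.2 = 44.24. The supplier offers 44.24 and keeps 80 − 44.24 = 35.76.
Round 1 (the retailer proposes): rejecting gives the supplier an expected 0.7 × 35.76 = 25.032; the retailer offers that and keeps 54.968.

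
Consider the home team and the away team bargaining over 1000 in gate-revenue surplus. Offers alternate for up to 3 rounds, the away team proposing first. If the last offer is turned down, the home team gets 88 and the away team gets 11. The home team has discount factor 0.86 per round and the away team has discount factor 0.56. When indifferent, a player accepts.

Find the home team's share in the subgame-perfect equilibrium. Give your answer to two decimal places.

420.78

Round 3 (the away team proposes): the home team gets 88 if talks fail, so the away team offers 88 and keeps 912.
Round 2 (the home team proposes): the away team can get 912 next round, worth 0.56 × 912 = 510.72 now, so the home team offers 510.72, keeping 489.28.
Round 1 (the away team proposes): the home team can get 489.28 next round, worth 0.86 × 489.28 = 420.7808 now; the away team offers that and keeps 579.2192.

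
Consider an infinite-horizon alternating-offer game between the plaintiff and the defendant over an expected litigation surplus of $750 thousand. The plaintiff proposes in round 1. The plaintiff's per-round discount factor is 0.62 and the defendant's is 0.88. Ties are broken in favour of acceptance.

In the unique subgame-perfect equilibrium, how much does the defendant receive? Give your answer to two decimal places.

Let x be the plaintiff's share when the plaintiff proposes and y be the defendant's share when the defendant proposes.
The defendant accepts iff offered ≥ 0.88·y, so x = 750 − 0.88y. Symmetrically y = 750 − 0.62x.
Substituting: x = 750 − 0.88(750 − 0.62x), giving x(1 − 0.62·0.88) = 750(1 − 0.88).
So x = 750 × 0.12 / 0.4544 ≈ 198.0634, and the defendant receives 750 − x ≈ 551.9366.

551.94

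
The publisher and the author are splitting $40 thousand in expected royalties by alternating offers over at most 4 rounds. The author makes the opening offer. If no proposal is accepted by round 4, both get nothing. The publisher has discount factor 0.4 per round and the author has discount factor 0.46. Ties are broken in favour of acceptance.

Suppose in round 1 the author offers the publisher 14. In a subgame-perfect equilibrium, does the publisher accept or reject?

Round 4 (the publisher proposes): the author will accept anything ≥ 0, so the publisher offers 0 and keeps 40.
Round 3 (the author proposes): the publisher can get 40 next round, worth 0.4 × 40 = 16 now; the author offers that and keeps 24.
Round 2 (the publisher proposes): the author can get 24 next round, worth 0.46 × 24 = 11.04 now, so the publisher offers 11.04, keeping 28.96.
So by rejecting in round 1, the publisher gets 28.96 next round, worth 0.4 × 28.96 = 11.584 now.
Offer 14 ≥ 11.584, so the publisher accepts.

Accept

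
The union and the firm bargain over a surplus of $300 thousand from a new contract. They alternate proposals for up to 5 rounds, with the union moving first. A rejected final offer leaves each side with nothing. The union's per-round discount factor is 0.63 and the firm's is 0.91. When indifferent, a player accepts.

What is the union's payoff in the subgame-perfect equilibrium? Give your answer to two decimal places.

141.08

By backward induction:
Round 5 (the union proposes): the firm will accept anything ≥ 0, so the union offers 0 and keeps 300.
Round 4 (the firm proposes): the union can get 300 next round, worth 0.63 × 300 = 189 now; the firm offers that and keeps 111.
Round 3 (the union proposes): the firm can get 111 next round, worth 0.91 × 111 = 101.01 now, so the union offers 101.01, keeping 198.99.
Round 2 (the firm proposes): the union can get 198.99 next round, worth 0.63 × 198.99 = 125.3637 now, so the firm offers 125.3637, keeping 174.6363.
Round 1 (the union proposes): the firm can get 174.6363 next round, worth 0.91 × 174.6363 = 158.919033 now, so the union offers 158.919033, keeping 141.080967.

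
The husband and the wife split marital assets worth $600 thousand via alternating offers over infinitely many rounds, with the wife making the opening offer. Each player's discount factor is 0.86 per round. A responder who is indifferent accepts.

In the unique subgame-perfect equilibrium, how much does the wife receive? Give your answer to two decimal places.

322.58

Let x be the wife's share when the wife proposes and y be the husband's share when the husband proposes.
The husband accepts iff offered ≥ 0.86·y, so x = 600 − 0.86y. Symmetrically y = 600 − 0.86x.
Substituting: x = 600 − 0.86(600 − 0.86x), giving x(1 − 0.86·0.86) = 600(1 − 0.86).
So x = 600 × 0.14 / 0.2604 ≈ 322.5806, and the husband receives 600 − x ≈ 277.4194.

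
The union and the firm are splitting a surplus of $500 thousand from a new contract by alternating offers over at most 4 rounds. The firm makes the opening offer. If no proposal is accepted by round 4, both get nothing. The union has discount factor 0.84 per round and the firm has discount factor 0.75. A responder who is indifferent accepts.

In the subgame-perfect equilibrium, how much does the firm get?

130.4

Round 4 (the union proposes): the firm will accept anything ≥ 0, so the union offers 0 and keeps 500.
Round 3 (the firm proposes): the union can get 500 next round, worth 0.84 × 500 = 420 now, so the firm offers 420, keeping 80.
Round 2 (the union proposes): the firm can get 80 next round, worth 0.75 × 80 = 60 now, so the union offers 60, keeping 440.
Round 1 (the firm proposes): the union can get 440 next round, worth 0.84 × 440 = 369.6 now. The firm offers 369.6 and keeps 500 − 369.6 = 130.4.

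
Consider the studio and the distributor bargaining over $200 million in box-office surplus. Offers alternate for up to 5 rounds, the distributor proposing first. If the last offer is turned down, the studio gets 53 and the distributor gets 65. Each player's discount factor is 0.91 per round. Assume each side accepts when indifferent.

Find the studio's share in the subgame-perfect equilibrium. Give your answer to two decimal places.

66.29

Round 5 (the distributor proposes): the studio gets 53 if talks fail, so the distributor offers 53 and keeps 147.
Round 4 (the studio proposes): the distributor can get 147 next round, worth 0.91 × 147 = 133.77 now, so the studio offers 133.77, keeping 66.23.
Round 3 (the distributor proposes): the studio can get 66.23 next round, worth 0.91 × 66.23 = 60.2693 now; the distributor offers that and keeps 139.7307.
Round 2 (the studio proposes): the distributor can get 139.7307 next round, worth 0.91 × 139.7307 = 127.154937 now; the studio offers that and keeps 72.845063.
Round 1 (the distributor proposes): the studio can get 72.845063 next round, worth 0.91 × 72.845063 = 66.28900733 now; the distributor offers that and keeps 133.71099267.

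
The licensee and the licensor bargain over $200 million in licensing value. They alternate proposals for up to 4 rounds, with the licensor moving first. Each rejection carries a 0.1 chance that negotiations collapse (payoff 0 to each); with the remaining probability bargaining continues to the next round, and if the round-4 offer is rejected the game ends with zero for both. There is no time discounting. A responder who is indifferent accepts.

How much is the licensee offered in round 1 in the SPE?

163.8

Round 4 (the licensee proposes): the licensor will accept anything ≥ 0, so the licensee offers 0 and keeps 200.
Round 3 (the licensor proposes): rejecting gives the licensee an expected 0.9 × 200 = 180. The licensor offers 180 and keeps 200 − 180 = 20.
Round 2 (the licensee proposes): rejecting gives the licensor an expected 0.9 × 20 = 18; the licensee offers that and keeps 182.
Round 1 (the licensor proposes): rejecting gives the licensee an expected 0.9 × 182 = 163.8; the licensor offers that and keeps 36.2.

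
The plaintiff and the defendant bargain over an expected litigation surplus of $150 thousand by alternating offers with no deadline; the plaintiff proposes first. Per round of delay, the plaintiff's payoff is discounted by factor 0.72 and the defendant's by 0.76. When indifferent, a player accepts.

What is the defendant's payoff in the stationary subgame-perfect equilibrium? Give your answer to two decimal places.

Let x be the plaintiff's share when the plaintiff proposes and y be the defendant's share when the defendant proposes.
The defendant accepts iff offered ≥ 0.76·y, so x = 150 − 0.76y. Symmetrically y = 150 − 0.72x.
Substituting: x = 150 − 0.76(150 − 0.72x), giving x(1 − 0.72·0.76) = 150(1 − 0.76).
So x = 150 × 0.24 / 0.4528 ≈ 79.5053, and the defendant receives 150 − x ≈ 70.4947.

70.49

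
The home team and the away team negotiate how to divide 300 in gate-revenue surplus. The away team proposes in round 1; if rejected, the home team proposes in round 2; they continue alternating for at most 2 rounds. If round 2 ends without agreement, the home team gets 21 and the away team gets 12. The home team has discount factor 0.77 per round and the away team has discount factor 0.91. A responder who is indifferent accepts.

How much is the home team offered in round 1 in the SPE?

221.76

Round 2 (the home team proposes): the away team gets 12 if talks fail, so the home team offers 12 and keeps 288.
Round 1 (the away team proposes): the home team can get 288 next round, worth 0.77 × 288 = 221.76 now. The away team offers 221.76 and keeps 300 − 221.76 = 78.24.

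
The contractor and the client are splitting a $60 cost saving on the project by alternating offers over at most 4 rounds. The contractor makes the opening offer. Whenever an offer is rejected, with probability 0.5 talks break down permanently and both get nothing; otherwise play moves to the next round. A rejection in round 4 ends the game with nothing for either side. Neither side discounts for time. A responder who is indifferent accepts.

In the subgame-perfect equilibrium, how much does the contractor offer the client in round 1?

Round 4 (the client proposes): rejection yields 0 for the contractor; the client offers 0 and keeps 60.
Round 3 (the contractor proposes): rejecting gives the client an expected 0.5 × 60 = 30, so the contractor offers 30, keeping 30.
Round 2 (the client proposes): rejecting gives the contractor an expected 0.5 × 30 = 15, so the client offers 15, keeping 45.
Round 1 (the contractor proposes): rejecting gives the client an expected 0.5 × 45 = 22.5; the contractor offers that and keeps 37.5.

22.5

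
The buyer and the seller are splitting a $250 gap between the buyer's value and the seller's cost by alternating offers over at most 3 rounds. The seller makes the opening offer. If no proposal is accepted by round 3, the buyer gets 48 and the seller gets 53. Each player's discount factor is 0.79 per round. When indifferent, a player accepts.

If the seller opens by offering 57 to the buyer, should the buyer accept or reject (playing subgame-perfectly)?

Round 3 (the seller proposes): the buyer gets 48 if talks fail, so the seller offers 48 and keeps 202.
Round 2 (the buyer proposes): the seller can get 202 next round, worth 0.79 × 202 = 159.58 now, so the buyer offers 159.58, keeping 90.42.
So by rejecting in round 1, the buyer gets 90.42 next round, worth 0.79 × 90.42 = 71.4318 now.
Offer 57 < 71.4318, so the buyer rejects.

Reject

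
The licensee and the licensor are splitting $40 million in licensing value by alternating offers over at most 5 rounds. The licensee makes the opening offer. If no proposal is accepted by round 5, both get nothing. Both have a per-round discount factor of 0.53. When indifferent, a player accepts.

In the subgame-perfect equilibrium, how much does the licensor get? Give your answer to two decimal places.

12.76

Solve by backward induction from round 5.
Round 5 (the licensee proposes): the licensor will accept anything ≥ 0, so the licensee offers 0 and keeps 40.
Round 4 (the licensor proposes): the licensee can get 40 next round, worth 0.53 × 40 = 21.2 now, so the licensor offers 21.2, keeping 18.8.
Round 3 (the licensee proposes): the licensor can get 18.8 next round, worth 0.53 × 18.8 = 9.964 now. The licensee offers 9.964 and keeps 40 − 9.964 = 30.036.
Round 2 (the licensor proposes): the licensee can get 30.036 next round, worth 0.53 × 30.036 = 15.91908 now; the licensor offers that and keeps 24.08092.
Round 1 (the licensee proposes): the licensor can get 24.08092 next round, worth 0.53 × 24.08092 = 12.7628876 now. The licensee offers 12.7628876 and keeps 40 − 12.7628876 = 27.2371124.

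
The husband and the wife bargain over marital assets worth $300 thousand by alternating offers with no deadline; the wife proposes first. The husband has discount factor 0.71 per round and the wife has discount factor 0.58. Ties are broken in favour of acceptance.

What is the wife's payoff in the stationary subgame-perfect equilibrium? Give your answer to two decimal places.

147.91

Let x be the wife's share when the wife proposes and y be the husband's share when the husband proposes.
The husband accepts iff offered ≥ 0.71·y, so x = 300 − 0.71y. Symmetrically y = 300 − 0.58x.
Substituting: x = 300 − 0.71(300 − 0.58x), giving x(1 − 0.58·0.71) = 300(1 − 0.71).
So x = 300 × 0.29 / 0.5882 ≈ 147.9089, and the husband receives 300 − x ≈ 152.0911.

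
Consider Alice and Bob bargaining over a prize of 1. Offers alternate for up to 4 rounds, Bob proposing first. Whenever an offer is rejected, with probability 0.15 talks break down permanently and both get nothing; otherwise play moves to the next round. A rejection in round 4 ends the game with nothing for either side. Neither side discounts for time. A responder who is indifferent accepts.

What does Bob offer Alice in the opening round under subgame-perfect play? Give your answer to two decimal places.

0.74

Round 4 (Alice proposes): rejection yields 0 for Bob; Alice offers 0 and keeps 1.
Round 3 (Bob proposes): rejecting gives Alice an expected 0.85 × 1 = 0.85. Bob offers 0.85 and keeps 1 − 0.85 = 0.15.
Round 2 (Alice proposes): rejecting gives Bob an expected 0.85 × 0.15 = 0.1275; Alice offers that and keeps 0.8725.
Round 1 (Bob proposes): rejecting gives Alice an expected 0.85 × 0.8725 = 0.741625; Bob offers that and keeps 0.258375.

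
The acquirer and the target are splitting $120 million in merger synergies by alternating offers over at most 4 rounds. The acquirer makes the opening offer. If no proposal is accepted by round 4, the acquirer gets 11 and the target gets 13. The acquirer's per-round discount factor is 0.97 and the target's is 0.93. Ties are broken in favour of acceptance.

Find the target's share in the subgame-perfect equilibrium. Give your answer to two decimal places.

Round 4 (the target proposes): the acquirer gets 11 if talks fail, so the target offers 11 and keeps 109.
Round 3 (the acquirer proposes): the target can get 109 next round, worth 0.93 × 109 = 101.37 now, so the acquirer offers 101.37, keeping 18.63.
Round 2 (the target proposes): the acquirer can get 18.63 next round, worth 0.97 × 18.63 = 18.0711 now; the target offers that and keeps 101.9289.
Round 1 (the acquirer proposes): the target can get 101.9289 next round, worth 0.93 × 101.9289 = 94.793877 now; the acquirer offers that and keeps 25.206123.

94.79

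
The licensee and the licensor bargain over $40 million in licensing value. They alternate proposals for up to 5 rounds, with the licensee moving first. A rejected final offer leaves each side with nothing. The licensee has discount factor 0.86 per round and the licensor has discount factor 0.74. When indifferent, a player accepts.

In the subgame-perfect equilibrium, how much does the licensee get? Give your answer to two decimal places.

Round 5 (the licensee proposes): the licensor will accept anything ≥ 0, so the licensee offers 0 and keeps 40.
Round 4 (the licensor proposes): the licensee can get 40 next round, worth 0.86 × 40 = 34.4 now, so the licensor offers 34.4, keeping 5.6.
Round 3 (the licensee proposes): the licensor can get 5.6 next round, worth 0.74 × 5.6 = 4.144 now. The licensee offers 4.144 and keeps 40 − 4.144 = 35.856.
Round 2 (the licensor proposes): the licensee can get 35.856 next round, worth 0.86 × 35.856 = 30.83616 now. The licensor offers 30.83616 and keeps 40 − 30.83616 = 9.16384.
Round 1 (the licensee proposes): the licensor can get 9.16384 next round, worth 0.74 × 9.16384 = 6.7812416 now; the licensee offers that and keeps 33.2187584.

33.22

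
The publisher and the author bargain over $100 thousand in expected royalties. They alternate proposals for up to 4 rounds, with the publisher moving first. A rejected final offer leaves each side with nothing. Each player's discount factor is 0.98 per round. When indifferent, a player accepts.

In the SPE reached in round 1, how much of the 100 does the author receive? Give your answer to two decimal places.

96.08

Round 4 (the author proposes): the publisher will accept anything ≥ 0, so the author offers 0 and keeps 100.
Round 3 (the publisher proposes): the author can get 100 next round, worth 0.98 × 100 = 98 now; the publisher offers that and keeps 2.
Round 2 (the author proposes): the publisher can get 2 next round, worth 0.98 × 2 = 1.96 now, so the author offers 1.96, keeping 98.04.
Round 1 (the publisher proposes): the author can get 98.04 next round, worth 0.98 × 98.04 = 96.0792 now, so the publisher offers 96.0792, keeping 3.9208.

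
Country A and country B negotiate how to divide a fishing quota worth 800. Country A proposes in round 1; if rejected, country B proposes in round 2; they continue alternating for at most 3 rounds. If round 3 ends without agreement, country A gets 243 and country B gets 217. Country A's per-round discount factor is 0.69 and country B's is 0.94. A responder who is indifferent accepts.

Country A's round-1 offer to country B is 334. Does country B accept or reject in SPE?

Round 3 (country A proposes): country B gets 217 if talks fail, so country A offers 217 and keeps 583.
Round 2 (country B proposes): country A can get 583 next round, worth 0.69 × 583 = 402.27 now. Country B offers 402.27 and keeps 800 − 402.27 = 397.73.
So by rejecting in round 1, country B gets 397.73 next round, worth 0.94 × 397.73 = 373.8662 now.
Offer 334 < 373.8662, so country B rejects.

Reject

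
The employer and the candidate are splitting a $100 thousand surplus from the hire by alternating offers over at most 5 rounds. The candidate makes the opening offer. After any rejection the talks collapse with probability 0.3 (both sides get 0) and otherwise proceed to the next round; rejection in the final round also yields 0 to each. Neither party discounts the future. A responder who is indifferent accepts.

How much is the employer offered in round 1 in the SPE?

By backward induction:
Round 5 (the candidate proposes): the employer will accept anything ≥ 0, so the candidate offers 0 and keeps 100.
Round 4 (the employer proposes): rejecting gives the candidate an expected 0.7 × 100 = 70; the employer offers that and keeps 30.
Round 3 (the candidate proposes): rejecting gives the employer an expected 0.7 × 30 = 21; the candidate offers that and keeps 79.
Round 2 (the employer proposes): rejecting gives the candidate an expected 0.7 × 79 = 55.3. The employer offers 55.3 and keeps 100 − 55.3 = 44.7.
Round 1 (the candidate proposes): rejecting gives the employer an expected 0.7 × 44.7 = 31.29. The candidate offers 31.29 and keeps 100 − 31.29 = 68.71.

31.29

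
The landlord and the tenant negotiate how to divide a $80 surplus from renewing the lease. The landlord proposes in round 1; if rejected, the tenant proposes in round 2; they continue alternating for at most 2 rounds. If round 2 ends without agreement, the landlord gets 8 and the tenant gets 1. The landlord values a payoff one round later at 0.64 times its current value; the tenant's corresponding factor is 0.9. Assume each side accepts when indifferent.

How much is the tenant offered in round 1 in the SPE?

Round 2 (the tenant proposes): the landlord gets 8 if talks fail, so the tenant offers 8 and keeps 72.
Round 1 (the landlord proposes): the tenant can get 72 next round, worth 0.9 × 72 = 64.8 now, so the landlord offers 64.8, keeping 15.2.

64.8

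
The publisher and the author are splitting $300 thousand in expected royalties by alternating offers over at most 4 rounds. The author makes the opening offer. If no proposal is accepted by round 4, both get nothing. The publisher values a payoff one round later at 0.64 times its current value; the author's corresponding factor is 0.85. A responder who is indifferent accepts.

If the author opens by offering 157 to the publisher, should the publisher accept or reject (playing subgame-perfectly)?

Round 4 (the publisher proposes): the author will accept anything ≥ 0, so the publisher offers 0 and keeps 300.
Round 3 (the author proposes): the publisher can get 300 next round, worth 0.64 × 300 = 192 now, so the author offers 192, keeping 108.
Round 2 (the publisher proposes): the author can get 108 next round, worth 0.85 × 108 = 91.8 now, so the publisher offers 91.8, keeping 208.2.
So by rejecting in round 1, the publisher gets 208.2 next round, worth 0.64 × 208.2 = 133.248 now.
Offer 157 ≥ 133.248, so the publisher accepts.

Accept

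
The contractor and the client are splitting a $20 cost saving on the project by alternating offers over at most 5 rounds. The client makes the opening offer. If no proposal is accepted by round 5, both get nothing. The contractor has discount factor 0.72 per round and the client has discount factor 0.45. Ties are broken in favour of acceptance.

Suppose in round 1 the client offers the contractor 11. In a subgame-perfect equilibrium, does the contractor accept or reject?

Accept

Round 5 (the client proposes): rejection yields 0 for the contractor; the client offers 0 and keeps 20.
Round 4 (the contractor proposes): the client can get 20 next round, worth 0.45 × 20 = 9 now, so the contractor offers 9, keeping 11.
Round 3 (the client proposes): the contractor can get 11 next round, worth 0.72 × 11 = 7.92 now; the client offers that and keeps 12.08.
Round 2 (the contractor proposes): the client can get 12.08 next round, worth 0.45 × 12.08 = 5.436 now. The contractor offers 5.436 and keeps 20 − 5.436 = 14.564.
So by rejecting in round 1, the contractor gets 14.564 next round, worth 0.72 × 14.564 = 10.48608 now.
Offer 11 ≥ 10.48608, so the contractor accepts.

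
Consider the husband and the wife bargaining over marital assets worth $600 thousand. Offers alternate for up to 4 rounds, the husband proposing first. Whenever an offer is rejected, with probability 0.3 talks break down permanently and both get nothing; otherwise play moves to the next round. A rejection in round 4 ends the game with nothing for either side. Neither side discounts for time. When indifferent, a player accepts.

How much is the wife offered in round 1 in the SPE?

Round 4 (the wife proposes): the husband will accept anything ≥ 0, so the wife offers 0 and keeps 600.
Round 3 (the husband proposes): rejecting gives the wife an expected 0.7 × 600 = 420; the husband offers that and keeps 180.
Round 2 (the wife proposes): rejecting gives the husband an expected 0.7 × 180 = 126. The wife offers 126 and keeps 600 − 126 = 474.
Round 1 (the husband proposes): rejecting gives the wife an expected 0.7 × 474 = 331.8, so the husband offers 331.8, keeping 268.2.

331.8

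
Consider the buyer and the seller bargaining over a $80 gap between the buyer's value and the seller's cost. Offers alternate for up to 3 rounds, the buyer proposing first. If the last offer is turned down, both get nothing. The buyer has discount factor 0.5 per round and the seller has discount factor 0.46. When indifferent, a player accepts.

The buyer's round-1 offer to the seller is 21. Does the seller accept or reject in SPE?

Accept

Round 3 (the buyer proposes): the seller will accept anything ≥ 0, so the buyer offers 0 and keeps 80.
Round 2 (the seller proposes): the buyer can get 80 next round, worth 0.5 × 80 = 40 now. The seller offers 40 and keeps 80 − 40 = 40.
So by rejecting in round 1, the seller gets 40 next round, worth 0.46 × 40 = 18.4 now.
Offer 21 ≥ 18.4, so the seller accepts.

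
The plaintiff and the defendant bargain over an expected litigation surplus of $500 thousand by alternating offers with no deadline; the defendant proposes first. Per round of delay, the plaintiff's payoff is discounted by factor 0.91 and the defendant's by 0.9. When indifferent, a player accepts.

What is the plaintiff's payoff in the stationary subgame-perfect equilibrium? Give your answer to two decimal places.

251.38

Let x be the defendant's share when the defendant proposes and y be the plaintiff's share when the plaintiff proposes.
The plaintiff accepts iff offered ≥ 0.91·y, so x = 500 − 0.91y. Symmetrically y = 500 − 0.9x.
Substituting: x = 500 − 0.91(500 − 0.9x), giving x(1 − 0.9·0.91) = 500(1 − 0.91).
So x = 500 × 0.09 / 0.181 ≈ 248.6188, and the plaintiff receives 500 − x ≈ 251.3812.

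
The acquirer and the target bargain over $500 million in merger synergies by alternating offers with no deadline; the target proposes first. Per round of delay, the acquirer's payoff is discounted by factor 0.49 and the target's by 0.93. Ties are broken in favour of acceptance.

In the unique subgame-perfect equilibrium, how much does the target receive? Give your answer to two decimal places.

Let x be the target's share when the target proposes and y be the acquirer's share when the acquirer proposes.
The acquirer accepts iff offered ≥ 0.49·y, so x = 500 − 0.49y. Symmetrically y = 500 − 0.93x.
Substituting: x = 500 − 0.49(500 − 0.93x), giving x(1 − 0.93·0.49) = 500(1 − 0.49).
So x = 500 × 0.51 / 0.5443 ≈ 468.4916, and the acquirer receives 500 − x ≈ 31.5084.

468.49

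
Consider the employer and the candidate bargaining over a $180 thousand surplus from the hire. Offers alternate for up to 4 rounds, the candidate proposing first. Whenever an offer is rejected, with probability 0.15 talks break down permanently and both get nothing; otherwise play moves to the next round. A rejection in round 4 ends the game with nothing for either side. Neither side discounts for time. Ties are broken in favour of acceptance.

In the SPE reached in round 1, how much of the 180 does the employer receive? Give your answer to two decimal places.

133.49

By backward induction:
Round 4 (the employer proposes): the candidate will accept anything ≥ 0, so the employer offers 0 and keeps 180.
Round 3 (the candidate proposes): rejecting gives the employer an expected 0.85 × 180 = 153; the candidate offers that and keeps 27.
Round 2 (the employer proposes): rejecting gives the candidate an expected 0.85 × 27 = 22.95; the employer offers that and keeps 157.05.
Round 1 (the candidate proposes): rejecting gives the employer an expected 0.85 × 157.05 = 133.4925; the candidate offers that and keeps 46.5075.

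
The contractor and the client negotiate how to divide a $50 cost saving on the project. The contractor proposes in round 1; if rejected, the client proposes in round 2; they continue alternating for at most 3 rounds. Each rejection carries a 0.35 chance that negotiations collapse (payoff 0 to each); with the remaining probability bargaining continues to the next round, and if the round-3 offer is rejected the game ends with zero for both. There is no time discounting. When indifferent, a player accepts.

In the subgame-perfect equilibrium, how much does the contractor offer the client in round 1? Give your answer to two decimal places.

11.38

By backward induction:
Round 3 (the contractor proposes): the client will accept anything ≥ 0, so the contractor offers 0 and keeps 50.
Round 2 (the client proposes): rejecting gives the contractor an expected 0.65 × 50 = 32.5; the client offers that and keeps 17.5.
Round 1 (the contractor proposes): rejecting gives the client an expected 0.65 × 17.5 = 11.375, so the contractor offers 11.375, keeping 38.625.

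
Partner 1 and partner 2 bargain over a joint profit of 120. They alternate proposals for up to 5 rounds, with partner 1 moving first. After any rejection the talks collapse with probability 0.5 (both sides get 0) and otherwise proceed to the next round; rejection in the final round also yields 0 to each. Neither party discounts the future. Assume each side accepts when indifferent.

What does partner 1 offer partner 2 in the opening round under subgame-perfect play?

By backward induction:
Round 5 (partner 1 proposes): rejection yields 0 for partner 2; partner 1 offers 0 and keeps 120.
Round 4 (partner 2 proposes): rejecting gives partner 1 an expected 0.5 × 120 = 60; partner 2 offers that and keeps 60.
Round 3 (partner 1 proposes): rejecting gives partner 2 an expected 0.5 × 60 = 30, so partner 1 offers 30, keeping 90.
Round 2 (partner 2 proposes): rejecting gives partner 1 an expected 0.5 × 90 = 45. Partner 2 offers 45 and keeps 120 − 45 = 75.
Round 1 (partner 1 proposes): rejecting gives partner 2 an expected 0.5 × 75 = 37.5. Partner 1 offers 37.5 and keeps 120 − 37.5 = 82.5.

37.5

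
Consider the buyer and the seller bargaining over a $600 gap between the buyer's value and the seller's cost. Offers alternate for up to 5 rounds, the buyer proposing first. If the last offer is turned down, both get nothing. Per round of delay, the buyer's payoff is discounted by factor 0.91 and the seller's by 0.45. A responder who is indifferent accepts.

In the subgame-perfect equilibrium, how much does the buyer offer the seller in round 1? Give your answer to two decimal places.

Solve by backward induction from round 5.
Round 5 (the buyer proposes): rejection yields 0 for the seller; the buyer offers 0 and keeps 600.
Round 4 (the seller proposes): the buyer can get 600 next round, worth 0.91 × 600 = 546 now; the seller offers that and keeps 54.
Round 3 (the buyer proposes): the seller can get 54 next round, worth 0.45 × 54 = 24.3 now; the buyer offers that and keeps 575.7.
Round 2 (the seller proposes): the buyer can get 575.7 next round, worth 0.91 × 575.7 = 523.887 now, so the seller offers 523.887, keeping 76.113.
Round 1 (the buyer proposes): the seller can get 76.113 next round, worth 0.45 × 76.113 = 34.25085 now; the buyer offers that and keeps 565.74915.

34.25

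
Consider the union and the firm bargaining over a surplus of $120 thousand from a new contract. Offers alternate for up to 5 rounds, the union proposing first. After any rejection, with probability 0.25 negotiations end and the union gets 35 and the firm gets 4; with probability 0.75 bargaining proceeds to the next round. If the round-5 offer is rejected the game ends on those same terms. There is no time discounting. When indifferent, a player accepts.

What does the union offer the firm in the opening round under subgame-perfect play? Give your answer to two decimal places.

27.73

Round 5 (the union proposes): the firm gets 4 if talks fail, so the union offers 4 and keeps 116.
Round 4 (the firm proposes): rejecting gives the union an expected 0.75 × 116 + 0.25 × 35 = 95.75, so the firm offers 95.75, keeping 24.25.
Round 3 (the union proposes): rejecting gives the firm an expected 0.75 × 24.25 + 0.25 × 4 = 19.1875; the union offers that and keeps 100.8125.
Round 2 (the firm proposes): rejecting gives the union an expected 0.75 × 100.8125 + 0.25 × 35 = 84.359375, so the firm offers 84.359375, keeping 35.640625.
Round 1 (the union proposes): rejecting gives the firm an expected 0.75 × 35.640625 + 0.25 × 4 = 27.73046875. The union offers 27.73046875 and keeps 120 − 27.73046875 = 92.26953125.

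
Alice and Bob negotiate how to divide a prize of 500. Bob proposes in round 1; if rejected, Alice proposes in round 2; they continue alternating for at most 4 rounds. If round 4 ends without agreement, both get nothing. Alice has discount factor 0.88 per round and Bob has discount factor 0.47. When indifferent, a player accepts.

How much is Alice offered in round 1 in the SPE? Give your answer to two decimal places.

Round 4 (Alice proposes): Bob will accept anything ≥ 0, so Alice offers 0 and keeps 500.
Round 3 (Bob proposes): Alice can get 500 next round, worth 0.88 × 500 = 440 now, so Bob offers 440, keeping 60.
Round 2 (Alice proposes): Bob can get 60 next round, worth 0.47 × 60 = 28.2 now. Alice offers 28.2 and keeps 500 − 28.2 = 471.8.
Round 1 (Bob proposes): Alice can get 471.8 next round, worth 0.88 × 471.8 = 415.184 now. Bob offers 415.184 and keeps 500 − 415.184 = 84.816.

415.18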